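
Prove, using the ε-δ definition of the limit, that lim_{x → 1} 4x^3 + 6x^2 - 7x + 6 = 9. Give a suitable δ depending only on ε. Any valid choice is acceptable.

Suppose ε > 0. We want δ > 0 such that 0 < |x − 1| < δ implies |(4x^3 + 6x^2 - 7x + 6) − 9| < ε.
(4x^3 + 6x^2 - 7x + 6) − 9 = 4x^3 + 6x^2 - 7x - 3 = (x − 1)(4x^2 + 10x + 3).
So |(4x^3 + 6x^2 - 7x + 6) − 9| = |x − 1|·|4x^2 + 10x + 3|.
Require δ ≤ 2. Then |x − 1| < 2 gives |x| < 3, and by the triangle inequality |4x^2 + 10x + 3| ≤ 4·3^2 + 10·3 + 3 = 69.
Hence |(4x^3 + 6x^2 - 7x + 6) − 9| ≤ 69|x − 1| < ε provided |x − 1| < ε/69.
Choosing δ = min(2, ε/69) ensures both conditions, hence |(4x^3 + 6x^2 - 7x + 6) − 9| < ε.

δ = min(2, ε/69)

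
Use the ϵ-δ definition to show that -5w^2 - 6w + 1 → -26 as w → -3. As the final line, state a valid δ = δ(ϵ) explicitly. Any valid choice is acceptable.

δ = min(2, ϵ/34)

Suppose ϵ > 0. We want δ > 0 such that 0 < |w + 3| < δ implies |(-5w^2 - 6w + 1) + 26| < ϵ.
(-5w^2 - 6w + 1) + 26 = -5w^2 - 6w + 27 = (w + 3)(-5w + 9).
So |(-5w^2 - 6w + 1) + 26| = |w + 3|·|-5w + 9|.
Assume first that |w + 3| < 2, so |w| < 5. Then |-5w + 9| ≤ 5·5 + 9 = 34.
Hence |(-5w^2 - 6w + 1) + 26| ≤ 34|w + 3| < ϵ provided |w + 3| < ϵ/34.
Take δ = min(2, ϵ/34). Then 0 < |w + 3| < δ gives both |w + 3| < 2 and |w + 3| < ϵ/34, so |(-5w^2 - 6w + 1) + 26| < ϵ.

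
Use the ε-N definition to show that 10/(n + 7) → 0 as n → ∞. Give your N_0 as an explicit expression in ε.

Suppose ε > 0. For n ≥ 1, |10/(n + 7) − 0| = 10/(n + 7) ≤ 10/n.
We need 10/n < ε, i.e. n > 10/ε.
Take N_0 = 10/ε. If n > N_0 then |10/(n + 7)| ≤ 10/n < ε.

N_0 = 10/ε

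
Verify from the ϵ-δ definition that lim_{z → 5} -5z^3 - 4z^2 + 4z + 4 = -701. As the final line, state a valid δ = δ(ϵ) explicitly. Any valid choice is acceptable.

δ = min(1, ϵ/495)

Let ϵ > 0 be given. We want δ > 0 such that 0 < |z − 5| < δ implies |(-5z^3 - 4z^2 + 4z + 4) + 701| < ϵ.
(-5z^3 - 4z^2 + 4z + 4) + 701 = -5z^3 - 4z^2 + 4z + 705 = (z − 5)(-5z^2 - 29z - 141).
So |(-5z^3 - 4z^2 + 4z + 4) + 701| = |z − 5|·|-5z^2 - 29z - 141|.
Require δ ≤ 1. Then |z − 5| < 1 gives |z| < 6, and by the triangle inequality |-5z^2 - 29z - 141| ≤ 5·6^2 + 29·6 + 141 = 495.
Hence |(-5z^3 - 4z^2 + 4z + 4) + 701| ≤ 495|z − 5| < ϵ provided |z − 5| < ϵ/495.
Choosing δ = min(1, ϵ/495) ensures both conditions, hence |(-5z^3 - 4z^2 + 4z + 4) + 701| < ϵ.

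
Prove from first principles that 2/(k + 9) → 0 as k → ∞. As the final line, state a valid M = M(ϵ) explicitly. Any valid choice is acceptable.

M = 2/ϵ

Fix ϵ > 0. For k ≥ 1, |2/(k + 9) − 0| = 2/(k + 9) ≤ 2/k.
We need 2/k < ϵ, i.e. k > 2/ϵ.
Take M = 2/ϵ. If k > M then |2/(k + 9)| ≤ 2/k < ϵ.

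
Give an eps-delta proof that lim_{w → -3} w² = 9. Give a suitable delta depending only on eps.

delta = min(1, eps/7)

Fix eps > 0. We seek delta > 0 with 0 < |w + 3| < delta ⇒ |w² − 9| < eps.
Factor: w² − 9 = (w + 3)(w - 3), so |w² − 9| = |w + 3|·|w - 3|.
Restrict delta ≤ 1. Then |w + 3| < 1 gives |w| < 4, so by the triangle inequality |w - 3| ≤ 4 + 3 = 7.
Hence |w² − 9| ≤ 7|w + 3|, which is < eps once |w + 3| < eps/7.
Take delta = min(1, eps/7). If 0 < |w + 3| < delta then both bounds hold and |w² − 9| ≤ 7|w + 3| < 7·(eps/7) = eps.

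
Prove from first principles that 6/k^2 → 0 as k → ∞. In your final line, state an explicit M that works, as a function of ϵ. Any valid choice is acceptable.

Suppose ϵ > 0. For k ≥ 1, |6/k^2 − 0| = 6/k^2.
6/k^2 < ϵ ⇔ k^2 > 6/ϵ ⇔ k > (6/ϵ)^{1/2}.
Take M = (6/ϵ)^{1/2}. Then k > M implies 6/k^2 < ϵ.

M = (6/ϵ)^{1/2}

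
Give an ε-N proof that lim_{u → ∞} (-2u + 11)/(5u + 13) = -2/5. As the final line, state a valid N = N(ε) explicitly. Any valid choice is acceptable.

N = (81/25)/ε

Suppose ε > 0. We seek N > 0 such that u > N implies |(-2u + 11)/(5u + 13) + 2/5| < ε.
(-2u + 11)/(5u + 13) + 2/5 = (5(-2u + 11) − (-2)(5u + 13)) / (5(5u + 13)) = 81/(5(5u + 13)).
For u > 0 we have 5u + 13 > 5u, so |(-2u + 11)/(5u + 13) + 2/5| = 81/(5(5u + 13)) < 81/(5·5u) = (81/25)/u.
Thus |(-2u + 11)/(5u + 13) + 2/5| < ε whenever u > (81/25)/ε.
Take N = (81/25)/ε. If u > N then |(-2u + 11)/(5u + 13) + 2/5| < (81/25)/u < ε.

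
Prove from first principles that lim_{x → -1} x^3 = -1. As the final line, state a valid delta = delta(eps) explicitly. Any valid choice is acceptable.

Let eps > 0. We seek delta > 0 with 0 < |x + 1| < delta ⇒ |x^3 + 1| < eps.
Factor: x^3 + 1 = (x + 1)(x^2 - x + 1), so |x^3 + 1| = |x + 1|·|x^2 - x + 1|.
Restrict delta ≤ 1. Then |x + 1| < 1 gives |x| < 2, so by the triangle inequality |x^2 - x + 1| ≤ 2^2 + 2 + 1 = 7.
Hence |x^3 + 1| ≤ 7|x + 1|, which is < eps once |x + 1| < eps/7.
Take delta = min(1, eps/7). If 0 < |x + 1| < delta then both bounds hold and |x^3 + 1| ≤ 7|x + 1| < 7·(eps/7) = eps.

delta = min(1, eps/7)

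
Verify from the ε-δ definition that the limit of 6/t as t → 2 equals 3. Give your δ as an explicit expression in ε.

δ = min(1, (1/3)ε)

Suppose ε > 0. We seek δ > 0 such that 0 < |t − 2| < δ implies |6/t − 3| < ε.
|6/t − 3| = 6·|2 − t|/(2·|t|) = 6|t − 2|/(2|t|).
Restrict δ ≤ 1. Then |t − 2| < 1 gives |t| > 1, so 2|t| > 2.
Then |6/t − 3| < 6|t − 2|/2, which is < ε when |t − 2| < (1/3)ε.
Take δ = min(1, (1/3)ε). Then 0 < |t − 2| < δ gives both |t − 2| < 1 and |t − 2| < (1/3)ε, so |6/t − 3| < ε.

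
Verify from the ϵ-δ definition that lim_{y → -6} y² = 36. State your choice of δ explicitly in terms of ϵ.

δ = min(1, ϵ/13)

Let ϵ > 0. We seek δ > 0 with 0 < |y + 6| < δ ⇒ |y² − 36| < ϵ.
Factor: y² − 36 = (y + 6)(y - 6), so |y² − 36| = |y + 6|·|y - 6|.
Impose δ ≤ 1 so that |y| < 7; then |y - 6| ≤ 13.
Hence |y² − 36| ≤ 13|y + 6|, which is < ϵ once |y + 6| < ϵ/13.
Take δ = min(1, ϵ/13). If 0 < |y + 6| < δ then both bounds hold and |y² − 36| ≤ 13|y + 6| < 13·(ϵ/13) = ϵ.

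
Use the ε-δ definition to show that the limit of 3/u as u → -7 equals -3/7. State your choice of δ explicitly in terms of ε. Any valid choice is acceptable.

Let ε > 0. We seek δ > 0 such that 0 < |u + 7| < δ implies |3/u + 3/7| < ε.
|3/u + 3/7| = 3·|-7 − u|/(7·|u|) = 3|u + 7|/(7|u|).
Require δ ≤ 7/2 so that |u| > 7 − 7/2 = 7/2, hence 7|u| > 49/2.
Then |3/u + 3/7| < 3|u + 7|/(49/2), which is < ε when |u + 7| < (49/6)ε.
Take δ = min(7/2, (49/6)ε). Then 0 < |u + 7| < δ gives both |u + 7| < 7/2 and |u + 7| < (49/6)ε, so |3/u + 3/7| < ε.

δ = min(7/2, (49/6)ε)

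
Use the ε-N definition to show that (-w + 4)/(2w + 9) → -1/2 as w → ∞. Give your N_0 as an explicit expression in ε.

Suppose ε > 0. We seek N_0 > 0 such that w > N_0 implies |(-w + 4)/(2w + 9) + 1/2| < ε.
(-w + 4)/(2w + 9) + 1/2 = (2(-w + 4) − (-1)(2w + 9)) / (2(2w + 9)) = 17/(2(2w + 9)).
For w > 0 we have 2w + 9 > 2w, so |(-w + 4)/(2w + 9) + 1/2| = 17/(2(2w + 9)) < 17/(2·2w) = (17/4)/w.
Thus |(-w + 4)/(2w + 9) + 1/2| < ε whenever w > (17/4)/ε.
Take N_0 = (17/4)/ε. If w > N_0 then |(-w + 4)/(2w + 9) + 1/2| < (17/4)/w < ε.

N_0 = (17/4)/ε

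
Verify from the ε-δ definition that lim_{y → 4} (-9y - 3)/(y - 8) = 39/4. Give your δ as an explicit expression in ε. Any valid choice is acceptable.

Let ε > 0. We want δ > 0 with 0 < |y − 4| < δ ⇒ |(-9y - 3)/(y - 8) − (39/4)| < ε.
Combining over a common denominator, (-9y - 3)/(y - 8) − (39/4) = [(-9y - 3)·(-4) − (-39)·(y - 8)] / [(-4)·(y - 8)] = 75(y − 4) / ((-4)(y - 8)).
So |(-9y - 3)/(y - 8) − (39/4)| = 75|y − 4| / (4·|y − 8|).
Require δ ≤ 2, so |y − 8| ≥ |-4| − |y − 4| > 4 − 2 = 2.
Hence |(-9y - 3)/(y - 8) − (39/4)| < 75|y − 4|/(4·2) = (75/8)|y − 4|, which is < ε once |y − 4| < (8/75)ε.
Take δ = min(2, (8/75)ε). Then 0 < |y − 4| < δ forces both bounds, so |(-9y - 3)/(y - 8) − (39/4)| < ε.

δ = min(2, (8/75)ε)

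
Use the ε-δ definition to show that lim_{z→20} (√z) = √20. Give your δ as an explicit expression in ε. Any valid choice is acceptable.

δ = min(20, √20·ε)

Let ε > 0 be given. We want δ > 0 such that 0 < |z − 20| < δ implies |√z − √20| < ε.
Rationalise: √z − √20 = (z − 20)/(√z + √20), so |√z − √20| = |z − 20|/(√z + √20).
Restrict δ ≤ 20 so that |z − 20| < 20 forces z > 0, and then √z + √20 > √20.
Hence |√z − √20| < |z − 20|/√20, which is < ε once |z − 20| < √20·ε.
Take δ = min(20, √20·ε). If 0 < |z − 20| < δ then z > 0 and |√z − √20| < |z − 20|/√20 < ε.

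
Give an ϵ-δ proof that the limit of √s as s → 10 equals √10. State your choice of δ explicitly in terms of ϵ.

Let ϵ > 0. We want δ > 0 such that 0 < |s − 10| < δ implies |√s − √10| < ϵ.
Multiplying by the conjugate, |√s − √10| = |s − 10|/(√s + √10).
Restrict δ ≤ 10 so that |s − 10| < 10 forces s > 0, and then √s + √10 > √10.
Hence |√s − √10| < |s − 10|/√10, which is < ϵ once |s − 10| < √10·ϵ.
Take δ = min(10, √10·ϵ). If 0 < |s − 10| < δ then s > 0 and |√s − √10| < |s − 10|/√10 < ϵ.

δ = min(10, √10·ϵ)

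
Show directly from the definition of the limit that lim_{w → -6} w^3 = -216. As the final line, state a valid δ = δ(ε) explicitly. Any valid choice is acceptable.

Let ε > 0. We seek δ > 0 with 0 < |w + 6| < δ ⇒ |w^3 + 216| < ε.
Factor: w^3 + 216 = (w + 6)(w^2 - 6w + 36), so |w^3 + 216| = |w + 6|·|w^2 - 6w + 36|.
Impose δ ≤ 2 so that |w| < 8; then |w^2 - 6w + 36| ≤ 148.
Hence |w^3 + 216| ≤ 148|w + 6|, which is < ε once |w + 6| < ε/148.
Take δ = min(2, ε/148). If 0 < |w + 6| < δ then both bounds hold and |w^3 + 216| ≤ 148|w + 6| < 148·(ε/148) = ε.

δ = min(2, ε/148)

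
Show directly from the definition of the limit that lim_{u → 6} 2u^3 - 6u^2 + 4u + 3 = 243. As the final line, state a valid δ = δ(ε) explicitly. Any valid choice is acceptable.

Fix ε > 0. We want δ > 0 such that 0 < |u − 6| < δ implies |(2u^3 - 6u^2 + 4u + 3) − 243| < ε.
(2u^3 - 6u^2 + 4u + 3) − 243 = 2u^3 - 6u^2 + 4u - 240 = (u − 6)(2u^2 + 6u + 40).
So |(2u^3 - 6u^2 + 4u + 3) − 243| = |u − 6|·|2u^2 + 6u + 40|.
Require δ ≤ 1. Then |u − 6| < 1 gives |u| < 7, and by the triangle inequality |2u^2 + 6u + 40| ≤ 2·7^2 + 6·7 + 40 = 180.
Hence |(2u^3 - 6u^2 + 4u + 3) − 243| ≤ 180|u − 6| < ε provided |u − 6| < ε/180.
Take δ = min(1, ε/180). Then 0 < |u − 6| < δ gives both |u − 6| < 1 and |u − 6| < ε/180, so |(2u^3 - 6u^2 + 4u + 3) − 243| < ε.

δ = min(1, ε/180)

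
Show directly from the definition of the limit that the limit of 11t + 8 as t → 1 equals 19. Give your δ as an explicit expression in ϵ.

Fix ϵ > 0. We need δ > 0 so that 0 < |t − 1| < δ implies |(11t + 8) − 19| < ϵ.
Since (11t + 8) − 19 = 11(t − 1), we have |(11t + 8) − 19| = 11|t − 1|.
Thus it suffices that |t − 1| < ϵ/11.
Take δ = ϵ/11. If 0 < |t − 1| < δ then |(11t + 8) − 19| = 11|t − 1| < 11·(ϵ/11) = ϵ.

δ = ϵ/11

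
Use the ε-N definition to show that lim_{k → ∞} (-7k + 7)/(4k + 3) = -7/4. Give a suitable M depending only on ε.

M = (49/16)/ε

Let ε > 0. For k ≥ 1, |(-7k + 7)/(4k + 3) + 7/4| = |49|/(4(4k + 3)) = 49/(4(4k + 3)).
Since 4k + 3 ≥ 4k for k ≥ 1, this is ≤ 49/(4·4k) = (49/16)/k.
So |(-7k + 7)/(4k + 3) + 7/4| < ε whenever k > (49/16)/ε.
Take M = (49/16)/ε. If k > M then |(-7k + 7)/(4k + 3) + 7/4| ≤ (49/16)/k < ε.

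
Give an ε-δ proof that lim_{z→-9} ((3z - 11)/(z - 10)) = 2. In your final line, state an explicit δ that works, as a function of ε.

Fix ε > 0. We want δ > 0 with 0 < |z + 9| < δ ⇒ |(3z - 11)/(z - 10) − 2| < ε.
Combining over a common denominator, (3z - 11)/(z - 10) − 2 = [(3z - 11)·(-19) − (-38)·(z - 10)] / [(-19)·(z - 10)] = -19(z + 9) / ((-19)(z - 10)).
So |(3z - 11)/(z - 10) − 2| = 19|z + 9| / (19·|z − 10|).
Require δ ≤ 19/2, so |z − 10| ≥ |-19| − |z + 9| > 19 − 19/2 = 19/2.
Hence |(3z - 11)/(z - 10) − 2| < 19|z + 9|/(19·(19/2)) = (2/19)|z + 9|, which is < ε once |z + 9| < (19/2)ε.
Take δ = min(19/2, (19/2)ε). Then 0 < |z + 9| < δ forces both bounds, so |(3z - 11)/(z - 10) − 2| < ε.

δ = min(19/2, (19/2)ε)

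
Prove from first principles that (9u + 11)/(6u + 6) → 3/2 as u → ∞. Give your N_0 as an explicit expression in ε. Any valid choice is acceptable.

Let ε > 0 be given. We seek N_0 > 0 such that u > N_0 implies |(9u + 11)/(6u + 6) − (3/2)| < ε.
(9u + 11)/(6u + 6) − (3/2) = (6(9u + 11) − 9(6u + 6)) / (6(6u + 6)) = 12/(6(6u + 6)).
For u > 0 we have 6u + 6 > 6u, so |(9u + 11)/(6u + 6) − (3/2)| = 12/(6(6u + 6)) < 12/(6·6u) = (1/3)/u.
Thus |(9u + 11)/(6u + 6) − (3/2)| < ε whenever u > (1/3)/ε.
Take N_0 = (1/3)/ε. If u > N_0 then |(9u + 11)/(6u + 6) − (3/2)| < (1/3)/u < ε.

N_0 = (1/3)/ε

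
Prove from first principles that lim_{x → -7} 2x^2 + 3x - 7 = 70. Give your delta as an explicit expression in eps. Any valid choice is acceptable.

Let eps > 0 be given. We want delta > 0 such that 0 < |x + 7| < delta implies |(2x^2 + 3x - 7) − 70| < eps.
(2x^2 + 3x - 7) − 70 = 2x^2 + 3x - 77 = (x + 7)(2x - 11).
So |(2x^2 + 3x - 7) − 70| = |x + 7|·|2x - 11|.
Assume first that |x + 7| < 1, so |x| < 8. Then |2x - 11| ≤ 2·8 + 11 = 27.
Hence |(2x^2 + 3x - 7) − 70| ≤ 27|x + 7| < eps provided |x + 7| < eps/27.
Take delta = min(1, eps/27). Then 0 < |x + 7| < delta gives both |x + 7| < 1 and |x + 7| < eps/27, so |(2x^2 + 3x - 7) − 70| < eps.

delta = min(1, eps/27)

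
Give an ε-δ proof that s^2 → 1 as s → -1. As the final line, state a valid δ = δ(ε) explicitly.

δ = min(1, ε/3)

Let ε > 0. We seek δ > 0 with 0 < |s + 1| < δ ⇒ |s^2 − 1| < ε.
Factor: s^2 − 1 = (s + 1)(s - 1), so |s^2 − 1| = |s + 1|·|s - 1|.
Impose δ ≤ 1 so that |s| < 2; then |s - 1| ≤ 3.
Hence |s^2 − 1| ≤ 3|s + 1|, which is < ε once |s + 1| < ε/3.
Take δ = min(1, ε/3). If 0 < |s + 1| < δ then both bounds hold and |s^2 − 1| ≤ 3|s + 1| < 3·(ε/3) = ε.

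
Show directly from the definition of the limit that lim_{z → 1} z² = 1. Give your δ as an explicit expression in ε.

Let ε > 0 be given. We seek δ > 0 with 0 < |z − 1| < δ ⇒ |z² − 1| < ε.
Factor: z² − 1 = (z − 1)(z + 1), so |z² − 1| = |z − 1|·|z + 1|.
Impose δ ≤ 1 so that |z| < 2; then |z + 1| ≤ 3.
Hence |z² − 1| ≤ 3|z − 1|, which is < ε once |z − 1| < ε/3.
Take δ = min(1, ε/3). If 0 < |z − 1| < δ then both bounds hold and |z² − 1| ≤ 3|z − 1| < 3·(ε/3) = ε.

δ = min(1, ε/3)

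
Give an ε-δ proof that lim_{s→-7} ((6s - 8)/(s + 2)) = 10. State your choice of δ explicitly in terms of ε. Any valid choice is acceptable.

Suppose ε > 0. We want δ > 0 with 0 < |s + 7| < δ ⇒ |(6s - 8)/(s + 2) − 10| < ε.
Combining over a common denominator, (6s - 8)/(s + 2) − 10 = [(6s - 8)·(-5) − (-50)·(s + 2)] / [(-5)·(s + 2)] = 20(s + 7) / ((-5)(s + 2)).
So |(6s - 8)/(s + 2) − 10| = 20|s + 7| / (5·|s + 2|).
Restrict δ ≤ 5/2. Then |s + 7| < 5/2 gives |s + 2| = |(s + 7) + (-5)| ≥ 5 − 5/2 = 5/2.
Hence |(6s - 8)/(s + 2) − 10| < 20|s + 7|/(5·(5/2)) = (8/5)|s + 7|, which is < ε once |s + 7| < (5/8)ε.
Take δ = min(5/2, (5/8)ε). Then 0 < |s + 7| < δ forces both bounds, so |(6s - 8)/(s + 2) − 10| < ε.

δ = min(5/2, (5/8)ε)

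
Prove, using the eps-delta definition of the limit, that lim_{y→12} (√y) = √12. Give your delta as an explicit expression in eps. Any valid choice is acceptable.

Let eps > 0 be given. We want delta > 0 such that 0 < |y − 12| < delta implies |√y − √12| < eps.
Multiplying by the conjugate, |√y − √12| = |y − 12|/(√y + √12).
Restrict delta ≤ 12 so that |y − 12| < 12 forces y > 0, and then √y + √12 > √12.
Hence |√y − √12| < |y − 12|/√12, which is < eps once |y − 12| < √12·eps.
Take delta = min(12, √12·eps). If 0 < |y − 12| < delta then y > 0 and |√y − √12| < |y − 12|/√12 < eps.

delta = min(12, √12·eps)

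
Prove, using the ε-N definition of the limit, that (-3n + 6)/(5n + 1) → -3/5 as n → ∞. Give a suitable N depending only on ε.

Let ε > 0. For n ≥ 1, |(-3n + 6)/(5n + 1) + 3/5| = |33|/(5(5n + 1)) = 33/(5(5n + 1)).
Since 5n + 1 ≥ 5n for n ≥ 1, this is ≤ 33/(5·5n) = (33/25)/n.
So |(-3n + 6)/(5n + 1) + 3/5| < ε whenever n > (33/25)/ε.
Take N = (33/25)/ε. If n > N then |(-3n + 6)/(5n + 1) + 3/5| ≤ (33/25)/n < ε.

N = (33/25)/ε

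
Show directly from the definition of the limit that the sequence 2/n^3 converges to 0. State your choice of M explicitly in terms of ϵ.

Let ϵ > 0. For n ≥ 1, |2/n^3 − 0| = 2/n^3.
2/n^3 < ϵ ⇔ n^3 > 2/ϵ ⇔ n > (2/ϵ)^{1/3}.
Take M = (2/ϵ)^{1/3}. Then n > M implies 2/n^3 < ϵ.

M = (2/ϵ)^{1/3}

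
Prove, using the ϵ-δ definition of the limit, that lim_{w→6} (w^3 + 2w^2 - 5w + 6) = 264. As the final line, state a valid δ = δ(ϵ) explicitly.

δ = min(2, ϵ/171)

Let ϵ > 0 be given. We want δ > 0 such that 0 < |w − 6| < δ implies |(w^3 + 2w^2 - 5w + 6) − 264| < ϵ.
(w^3 + 2w^2 - 5w + 6) − 264 = w^3 + 2w^2 - 5w - 258 = (w − 6)(w^2 + 8w + 43).
So |(w^3 + 2w^2 - 5w + 6) − 264| = |w − 6|·|w^2 + 8w + 43|.
Assume first that |w − 6| < 2, so |w| < 8. Then |w^2 + 8w + 43| ≤ 8^2 + 8·8 + 43 = 171.
Hence |(w^3 + 2w^2 - 5w + 6) − 264| ≤ 171|w − 6| < ϵ provided |w − 6| < ϵ/171.
Choosing δ = min(2, ϵ/171) ensures both conditions, hence |(w^3 + 2w^2 - 5w + 6) − 264| < ϵ.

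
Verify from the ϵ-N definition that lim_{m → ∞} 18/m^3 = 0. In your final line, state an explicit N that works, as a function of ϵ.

N = (18/ϵ)^{1/3}

Fix ϵ > 0. For m ≥ 1, |18/m^3 − 0| = 18/m^3.
18/m^3 < ϵ ⇔ m^3 > 18/ϵ ⇔ m > (18/ϵ)^{1/3}.
Take N = (18/ϵ)^{1/3}. Then m > N implies 18/m^3 < ϵ.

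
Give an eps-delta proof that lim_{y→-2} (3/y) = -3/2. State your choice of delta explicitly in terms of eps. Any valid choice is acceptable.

Let eps > 0 be given. We seek delta > 0 such that 0 < |y + 2| < delta implies |3/y + 3/2| < eps.
|3/y + 3/2| = 3·|-2 − y|/(2·|y|) = 3|y + 2|/(2|y|).
Require delta ≤ 1 so that |y| > 2 − 1 = 1, hence 2|y| > 2.
Then |3/y + 3/2| < 3|y + 2|/2, which is < eps when |y + 2| < (2/3)eps.
Take delta = min(1, (2/3)eps). Then 0 < |y + 2| < delta gives both |y + 2| < 1 and |y + 2| < (2/3)eps, so |3/y + 3/2| < eps.

delta = min(1, (2/3)eps)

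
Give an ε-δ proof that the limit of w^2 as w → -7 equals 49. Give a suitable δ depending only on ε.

Fix ε > 0. We seek δ > 0 with 0 < |w + 7| < δ ⇒ |w^2 − 49| < ε.
Factor: w^2 − 49 = (w + 7)(w - 7), so |w^2 − 49| = |w + 7|·|w - 7|.
Restrict δ ≤ 1. Then |w + 7| < 1 gives |w| < 8, so by the triangle inequality |w - 7| ≤ 8 + 7 = 15.
Hence |w^2 − 49| ≤ 15|w + 7|, which is < ε once |w + 7| < ε/15.
Take δ = min(1, ε/15). If 0 < |w + 7| < δ then both bounds hold and |w^2 − 49| ≤ 15|w + 7| < 15·(ε/15) = ε.

δ = min(1, ε/15)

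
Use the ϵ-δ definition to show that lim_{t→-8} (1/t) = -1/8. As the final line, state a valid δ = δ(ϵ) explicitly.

δ = min(4, 32ϵ)

Fix ϵ > 0. We seek δ > 0 such that 0 < |t + 8| < δ implies |1/t + 1/8| < ϵ.
|1/t + 1/8| = |-8 − t|/(8·|t|) = |t + 8|/(8|t|).
Restrict δ ≤ 4. Then |t + 8| < 4 gives |t| > 4, so 8|t| > 32.
Then |1/t + 1/8| < |t + 8|/32, which is < ϵ when |t + 8| < 32ϵ.
Take δ = min(4, 32ϵ). Then 0 < |t + 8| < δ gives both |t + 8| < 4 and |t + 8| < 32ϵ, so |1/t + 1/8| < ϵ.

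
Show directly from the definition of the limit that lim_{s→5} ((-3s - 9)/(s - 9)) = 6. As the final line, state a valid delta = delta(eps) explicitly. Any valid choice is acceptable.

delta = min(2, (2/9)eps)

Let eps > 0 be given. We want delta > 0 with 0 < |s − 5| < delta ⇒ |(-3s - 9)/(s - 9) − 6| < eps.
Combining over a common denominator, (-3s - 9)/(s - 9) − 6 = [(-3s - 9)·(-4) − (-24)·(s - 9)] / [(-4)·(s - 9)] = 36(s − 5) / ((-4)(s - 9)).
So |(-3s - 9)/(s - 9) − 6| = 36|s − 5| / (4·|s − 9|).
Restrict delta ≤ 2. Then |s − 5| < 2 gives |s − 9| = |(s − 5) + (-4)| ≥ 4 − 2 = 2.
Hence |(-3s - 9)/(s - 9) − 6| < 36|s − 5|/(4·2) = (9/2)|s − 5|, which is < eps once |s − 5| < (2/9)eps.
Take delta = min(2, (2/9)eps). Then 0 < |s − 5| < delta forces both bounds, so |(-3s - 9)/(s - 9) − 6| < eps.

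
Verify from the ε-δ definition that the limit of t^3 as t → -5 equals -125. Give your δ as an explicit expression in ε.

Fix ε > 0. We seek δ > 0 with 0 < |t + 5| < δ ⇒ |t^3 + 125| < ε.
Factor: t^3 + 125 = (t + 5)(t^2 - 5t + 25), so |t^3 + 125| = |t + 5|·|t^2 - 5t + 25|.
Impose δ ≤ 1 so that |t| < 6; then |t^2 - 5t + 25| ≤ 91.
Hence |t^3 + 125| ≤ 91|t + 5|, which is < ε once |t + 5| < ε/91.
Take δ = min(1, ε/91). If 0 < |t + 5| < δ then both bounds hold and |t^3 + 125| ≤ 91|t + 5| < 91·(ε/91) = ε.

δ = min(1, ε/91)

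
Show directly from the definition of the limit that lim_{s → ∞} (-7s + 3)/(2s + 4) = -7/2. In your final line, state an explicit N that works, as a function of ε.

N = (17/2)/ε

Fix ε > 0. We seek N > 0 such that s > N implies |(-7s + 3)/(2s + 4) + 7/2| < ε.
(-7s + 3)/(2s + 4) + 7/2 = (2(-7s + 3) − (-7)(2s + 4)) / (2(2s + 4)) = 34/(2(2s + 4)).
For s > 0 we have 2s + 4 > 2s, so |(-7s + 3)/(2s + 4) + 7/2| = 34/(2(2s + 4)) < 34/(2·2s) = (17/2)/s.
Thus |(-7s + 3)/(2s + 4) + 7/2| < ε whenever s > (17/2)/ε.
Take N = (17/2)/ε. If s > N then |(-7s + 3)/(2s + 4) + 7/2| < (17/2)/s < ε.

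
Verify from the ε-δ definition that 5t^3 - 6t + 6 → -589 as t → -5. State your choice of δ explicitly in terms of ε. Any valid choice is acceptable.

δ = min(1, ε/449)

Let ε > 0 be given. We want δ > 0 such that 0 < |t + 5| < δ implies |(5t^3 - 6t + 6) + 589| < ε.
(5t^3 - 6t + 6) + 589 = 5t^3 - 6t + 595 = (t + 5)(5t^2 - 25t + 119).
So |(5t^3 - 6t + 6) + 589| = |t + 5|·|5t^2 - 25t + 119|.
Assume first that |t + 5| < 1, so |t| < 6. Then |5t^2 - 25t + 119| ≤ 5·6^2 + 25·6 + 119 = 449.
Hence |(5t^3 - 6t + 6) + 589| ≤ 449|t + 5| < ε provided |t + 5| < ε/449.
Take δ = min(1, ε/449). Then 0 < |t + 5| < δ gives both |t + 5| < 1 and |t + 5| < ε/449, so |(5t^3 - 6t + 6) + 589| < ε.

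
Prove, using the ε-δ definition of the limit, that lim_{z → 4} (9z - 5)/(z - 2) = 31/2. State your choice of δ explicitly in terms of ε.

δ = min(1, (2/13)ε)

Let ε > 0 be given. We want δ > 0 with 0 < |z − 4| < δ ⇒ |(9z - 5)/(z - 2) − (31/2)| < ε.
Combining over a common denominator, (9z - 5)/(z - 2) − (31/2) = [(9z - 5)·2 − 31·(z - 2)] / [2·(z - 2)] = -13(z − 4) / (2(z - 2)).
So |(9z - 5)/(z - 2) − (31/2)| = 13|z − 4| / (2·|z − 2|).
Restrict δ ≤ 1. Then |z − 4| < 1 gives |z − 2| = |(z − 4) + 2| ≥ 2 − 1 = 1.
Hence |(9z - 5)/(z - 2) − (31/2)| < 13|z − 4|/(2·1) = (13/2)|z − 4|, which is < ε once |z − 4| < (2/13)ε.
Take δ = min(1, (2/13)ε). Then 0 < |z − 4| < δ forces both bounds, so |(9z - 5)/(z - 2) − (31/2)| < ε.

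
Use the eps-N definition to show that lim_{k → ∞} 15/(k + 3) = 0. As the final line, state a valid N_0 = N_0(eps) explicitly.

Let eps > 0 be given. For k ≥ 1, |15/(k + 3) − 0| = 15/(k + 3) ≤ 15/k.
We need 15/k < eps, i.e. k > 15/eps.
Take N_0 = 15/eps. If k > N_0 then |15/(k + 3)| ≤ 15/k < eps.

N_0 = 15/eps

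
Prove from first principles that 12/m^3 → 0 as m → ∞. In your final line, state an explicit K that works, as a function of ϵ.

K = (12/ϵ)^{1/3}

Let ϵ > 0. For m ≥ 1, |12/m^3 − 0| = 12/m^3.
12/m^3 < ϵ ⇔ m^3 > 12/ϵ ⇔ m > (12/ϵ)^{1/3}.
Take K = (12/ϵ)^{1/3}. Then m > K implies 12/m^3 < ϵ.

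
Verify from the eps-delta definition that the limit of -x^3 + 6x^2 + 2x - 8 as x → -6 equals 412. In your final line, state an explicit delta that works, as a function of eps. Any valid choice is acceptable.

delta = min(1, eps/203)

Let eps > 0. We want delta > 0 such that 0 < |x + 6| < delta implies |(-x^3 + 6x^2 + 2x - 8) − 412| < eps.
(-x^3 + 6x^2 + 2x - 8) − 412 = -x^3 + 6x^2 + 2x - 420 = (x + 6)(-x^2 + 12x - 70).
So |(-x^3 + 6x^2 + 2x - 8) − 412| = |x + 6|·|-x^2 + 12x - 70|.
Require delta ≤ 1. Then |x + 6| < 1 gives |x| < 7, and by the triangle inequality |-x^2 + 12x - 70| ≤ 7^2 + 12·7 + 70 = 203.
Hence |(-x^3 + 6x^2 + 2x - 8) − 412| ≤ 203|x + 6| < eps provided |x + 6| < eps/203.
Choosing delta = min(1, eps/203) ensures both conditions, hence |(-x^3 + 6x^2 + 2x - 8) − 412| < eps.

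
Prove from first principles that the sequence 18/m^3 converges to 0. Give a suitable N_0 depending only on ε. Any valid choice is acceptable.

N_0 = (18/ε)^{1/3}

Let ε > 0 be given. For m ≥ 1, |18/m^3 − 0| = 18/m^3.
18/m^3 < ε ⇔ m^3 > 18/ε ⇔ m > (18/ε)^{1/3}.
Take N_0 = (18/ε)^{1/3}. Then m > N_0 implies 18/m^3 < ε.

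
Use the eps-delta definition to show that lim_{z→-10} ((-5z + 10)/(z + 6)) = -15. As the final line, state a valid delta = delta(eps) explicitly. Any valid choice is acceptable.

Fix eps > 0. We want delta > 0 with 0 < |z + 10| < delta ⇒ |(-5z + 10)/(z + 6) + 15| < eps.
Combining over a common denominator, (-5z + 10)/(z + 6) + 15 = [(-5z + 10)·(-4) − 60·(z + 6)] / [(-4)·(z + 6)] = -40(z + 10) / ((-4)(z + 6)).
So |(-5z + 10)/(z + 6) + 15| = 40|z + 10| / (4·|z + 6|).
Require delta ≤ 2, so |z + 6| ≥ |-4| − |z + 10| > 4 − 2 = 2.
Hence |(-5z + 10)/(z + 6) + 15| < 40|z + 10|/(4·2) = 5|z + 10|, which is < eps once |z + 10| < (1/5)eps.
Take delta = min(2, (1/5)eps). Then 0 < |z + 10| < delta forces both bounds, so |(-5z + 10)/(z + 6) + 15| < eps.

delta = min(2, (1/5)eps)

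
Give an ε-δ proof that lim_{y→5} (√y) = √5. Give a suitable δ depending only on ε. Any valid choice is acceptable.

δ = min(5, √5·ε)

Suppose ε > 0. We want δ > 0 such that 0 < |y − 5| < δ implies |√y − √5| < ε.
Rationalise: √y − √5 = (y − 5)/(√y + √5), so |√y − √5| = |y − 5|/(√y + √5).
Restrict δ ≤ 5 so that |y − 5| < 5 forces y > 0, and then √y + √5 > √5.
Hence |√y − √5| < |y − 5|/√5, which is < ε once |y − 5| < √5·ε.
Take δ = min(5, √5·ε). If 0 < |y − 5| < δ then y > 0 and |√y − √5| < |y − 5|/√5 < ε.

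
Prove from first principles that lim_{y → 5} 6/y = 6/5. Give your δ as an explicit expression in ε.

Let ε > 0 be given. We seek δ > 0 such that 0 < |y − 5| < δ implies |6/y − (6/5)| < ε.
|6/y − (6/5)| = 6·|5 − y|/(5·|y|) = 6|y − 5|/(5|y|).
Require δ ≤ 5/2 so that |y| > 5 − 5/2 = 5/2, hence 5|y| > 25/2.
Then |6/y − (6/5)| < 6|y − 5|/(25/2), which is < ε when |y − 5| < (25/12)ε.
Take δ = min(5/2, (25/12)ε). Then 0 < |y − 5| < δ gives both |y − 5| < 5/2 and |y − 5| < (25/12)ε, so |6/y − (6/5)| < ε.

δ = min(5/2, (25/12)ε)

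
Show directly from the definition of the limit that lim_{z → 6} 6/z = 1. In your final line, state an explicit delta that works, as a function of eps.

delta = min(3, 3eps)

Let eps > 0 be given. We seek delta > 0 such that 0 < |z − 6| < delta implies |6/z − 1| < eps.
|6/z − 1| = 6·|6 − z|/(6·|z|) = 6|z − 6|/(6|z|).
Restrict delta ≤ 3. Then |z − 6| < 3 gives |z| > 3, so 6|z| > 18.
Then |6/z − 1| < 6|z − 6|/18, which is < eps when |z − 6| < 3eps.
Take delta = min(3, 3eps). Then 0 < |z − 6| < delta gives both |z − 6| < 3 and |z − 6| < 3eps, so |6/z − 1| < eps.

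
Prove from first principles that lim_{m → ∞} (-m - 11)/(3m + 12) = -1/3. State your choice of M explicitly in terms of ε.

M = (7/3)/ε

Let ε > 0 be given. For m ≥ 1, |(-m - 11)/(3m + 12) + 1/3| = |-21|/(3(3m + 12)) = 21/(3(3m + 12)).
Since 3m + 12 ≥ 3m for m ≥ 1, this is ≤ 21/(3·3m) = (7/3)/m.
So |(-m - 11)/(3m + 12) + 1/3| < ε whenever m > (7/3)/ε.
Take M = (7/3)/ε. If m > M then |(-m - 11)/(3m + 12) + 1/3| ≤ (7/3)/m < ε.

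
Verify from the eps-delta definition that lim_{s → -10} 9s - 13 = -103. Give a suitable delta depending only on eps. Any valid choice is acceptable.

delta = eps/9

Fix eps > 0. We need delta > 0 so that 0 < |s + 10| < delta implies |(9s - 13) + 103| < eps.
Since (9s - 13) + 103 = 9(s + 10), we have |(9s - 13) + 103| = 9|s + 10|.
Thus it suffices that |s + 10| < eps/9.
Take delta = eps/9. If 0 < |s + 10| < delta then |(9s - 13) + 103| = 9|s + 10| < 9·(eps/9) = eps.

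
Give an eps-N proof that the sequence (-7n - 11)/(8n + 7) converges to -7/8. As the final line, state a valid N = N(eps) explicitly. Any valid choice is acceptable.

Fix eps > 0. For n ≥ 1, |(-7n - 11)/(8n + 7) + 7/8| = |-39|/(8(8n + 7)) = 39/(8(8n + 7)).
Since 8n + 7 ≥ 8n for n ≥ 1, this is ≤ 39/(8·8n) = (39/64)/n.
So |(-7n - 11)/(8n + 7) + 7/8| < eps whenever n > (39/64)/eps.
Take N = (39/64)/eps. If n > N then |(-7n - 11)/(8n + 7) + 7/8| ≤ (39/64)/n < eps.

N = (39/64)/eps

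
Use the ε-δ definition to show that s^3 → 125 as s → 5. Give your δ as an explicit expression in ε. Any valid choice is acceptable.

Suppose ε > 0. We seek δ > 0 with 0 < |s − 5| < δ ⇒ |s^3 − 125| < ε.
Factor: s^3 − 125 = (s − 5)(s^2 + 5s + 25), so |s^3 − 125| = |s − 5|·|s^2 + 5s + 25|.
Impose δ ≤ 1 so that |s| < 6; then |s^2 + 5s + 25| ≤ 91.
Hence |s^3 − 125| ≤ 91|s − 5|, which is < ε once |s − 5| < ε/91.
Take δ = min(1, ε/91). If 0 < |s − 5| < δ then both bounds hold and |s^3 − 125| ≤ 91|s − 5| < 91·(ε/91) = ε.

δ = min(1, ε/91)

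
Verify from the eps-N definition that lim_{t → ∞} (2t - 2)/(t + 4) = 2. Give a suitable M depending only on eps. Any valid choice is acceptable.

M = 10/eps

Suppose eps > 0. We seek M > 0 such that t > M implies |(2t - 2)/(t + 4) − 2| < eps.
(2t - 2)/(t + 4) − 2 = ((2t - 2) − 2(t + 4)) / ((t + 4)) = -10/((t + 4)).
For t > 0 we have t + 4 > t, so |(2t - 2)/(t + 4) − 2| = 10/((t + 4)) < 10/(t) = 10/t.
Thus |(2t - 2)/(t + 4) − 2| < eps whenever t > 10/eps.
Take M = 10/eps. If t > M then |(2t - 2)/(t + 4) − 2| < 10/t < eps.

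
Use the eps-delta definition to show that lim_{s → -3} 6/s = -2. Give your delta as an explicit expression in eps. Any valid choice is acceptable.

Let eps > 0. We seek delta > 0 such that 0 < |s + 3| < delta implies |6/s + 2| < eps.
|6/s + 2| = 6·|-3 − s|/(3·|s|) = 6|s + 3|/(3|s|).
Restrict delta ≤ 3/2. Then |s + 3| < 3/2 gives |s| > 3/2, so 3|s| > 9/2.
Then |6/s + 2| < 6|s + 3|/(9/2), which is < eps when |s + 3| < (3/4)eps.
Take delta = min(3/2, (3/4)eps). Then 0 < |s + 3| < delta gives both |s + 3| < 3/2 and |s + 3| < (3/4)eps, so |6/s + 2| < eps.

delta = min(3/2, (3/4)eps)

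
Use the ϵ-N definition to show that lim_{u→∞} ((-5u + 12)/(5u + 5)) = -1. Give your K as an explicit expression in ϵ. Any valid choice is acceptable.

Suppose ϵ > 0. We seek K > 0 such that u > K implies |(-5u + 12)/(5u + 5) + 1| < ϵ.
(-5u + 12)/(5u + 5) + 1 = (5(-5u + 12) − (-5)(5u + 5)) / (5(5u + 5)) = 85/(5(5u + 5)).
For u > 0 we have 5u + 5 > 5u, so |(-5u + 12)/(5u + 5) + 1| = 85/(5(5u + 5)) < 85/(5·5u) = (17/5)/u.
Thus |(-5u + 12)/(5u + 5) + 1| < ϵ whenever u > (17/5)/ϵ.
Take K = (17/5)/ϵ. If u > K then |(-5u + 12)/(5u + 5) + 1| < (17/5)/u < ϵ.

K = (17/5)/ϵ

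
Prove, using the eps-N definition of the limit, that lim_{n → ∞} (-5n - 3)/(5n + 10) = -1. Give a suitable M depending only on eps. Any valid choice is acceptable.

Let eps > 0. For n ≥ 1, |(-5n - 3)/(5n + 10) + 1| = |35|/(5(5n + 10)) = 35/(5(5n + 10)).
Since 5n + 10 ≥ 5n for n ≥ 1, this is ≤ 35/(5·5n) = (7/5)/n.
So |(-5n - 3)/(5n + 10) + 1| < eps whenever n > (7/5)/eps.
Take M = (7/5)/eps. If n > M then |(-5n - 3)/(5n + 10) + 1| ≤ (7/5)/n < eps.

M = (7/5)/eps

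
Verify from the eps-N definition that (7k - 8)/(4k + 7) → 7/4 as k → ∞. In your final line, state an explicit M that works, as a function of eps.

Fix eps > 0. For k ≥ 1, |(7k - 8)/(4k + 7) − (7/4)| = |-81|/(4(4k + 7)) = 81/(4(4k + 7)).
Since 4k + 7 ≥ 4k for k ≥ 1, this is ≤ 81/(4·4k) = (81/16)/k.
So |(7k - 8)/(4k + 7) − (7/4)| < eps whenever k > (81/16)/eps.
Take M = (81/16)/eps. If k > M then |(7k - 8)/(4k + 7) − (7/4)| ≤ (81/16)/k < eps.

M = (81/16)/eps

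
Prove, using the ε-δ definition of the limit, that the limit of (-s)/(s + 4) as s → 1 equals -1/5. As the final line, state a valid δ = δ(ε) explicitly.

Let ε > 0 be given. We want δ > 0 with 0 < |s − 1| < δ ⇒ |(-s)/(s + 4) + 1/5| < ε.
Combining over a common denominator, (-s)/(s + 4) + 1/5 = [(-s)·5 − (-1)·(s + 4)] / [5·(s + 4)] = -4(s − 1) / (5(s + 4)).
So |(-s)/(s + 4) + 1/5| = 4|s − 1| / (5·|s + 4|).
Require δ ≤ 5/2, so |s + 4| ≥ |5| − |s − 1| > 5 − 5/2 = 5/2.
Hence |(-s)/(s + 4) + 1/5| < 4|s − 1|/(5·(5/2)) = (8/25)|s − 1|, which is < ε once |s − 1| < (25/8)ε.
Take δ = min(5/2, (25/8)ε). Then 0 < |s − 1| < δ forces both bounds, so |(-s)/(s + 4) + 1/5| < ε.

δ = min(5/2, (25/8)ε)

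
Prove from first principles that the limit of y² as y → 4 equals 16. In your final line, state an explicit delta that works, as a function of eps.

delta = min(1, eps/9)

Fix eps > 0. We seek delta > 0 with 0 < |y − 4| < delta ⇒ |y² − 16| < eps.
Factor: y² − 16 = (y − 4)(y + 4), so |y² − 16| = |y − 4|·|y + 4|.
Impose delta ≤ 1 so that |y| < 5; then |y + 4| ≤ 9.
Hence |y² − 16| ≤ 9|y − 4|, which is < eps once |y − 4| < eps/9.
Take delta = min(1, eps/9). If 0 < |y − 4| < delta then both bounds hold and |y² − 16| ≤ 9|y − 4| < 9·(eps/9) = eps.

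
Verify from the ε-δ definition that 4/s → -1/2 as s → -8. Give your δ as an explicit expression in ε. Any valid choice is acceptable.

δ = min(4, 8ε)

Suppose ε > 0. We seek δ > 0 such that 0 < |s + 8| < δ implies |4/s + 1/2| < ε.
|4/s + 1/2| = 4·|-8 − s|/(8·|s|) = 4|s + 8|/(8|s|).
Require δ ≤ 4 so that |s| > 8 − 4 = 4, hence 8|s| > 32.
Then |4/s + 1/2| < 4|s + 8|/32, which is < ε when |s + 8| < 8ε.
Take δ = min(4, 8ε). Then 0 < |s + 8| < δ gives both |s + 8| < 4 and |s + 8| < 8ε, so |4/s + 1/2| < ε.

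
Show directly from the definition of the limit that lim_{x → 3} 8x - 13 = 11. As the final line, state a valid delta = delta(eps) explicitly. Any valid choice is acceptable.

delta = eps/8

Let eps > 0. We need delta > 0 so that 0 < |x − 3| < delta implies |(8x - 13) − 11| < eps.
Since (8x - 13) − 11 = 8(x − 3), we have |(8x - 13) − 11| = 8|x − 3|.
So 8|x − 3| < eps exactly when |x − 3| < eps/8.
Choosing delta = eps/8 gives |(8x - 13) − 11| = 8|x − 3| < eps whenever |x − 3| < delta.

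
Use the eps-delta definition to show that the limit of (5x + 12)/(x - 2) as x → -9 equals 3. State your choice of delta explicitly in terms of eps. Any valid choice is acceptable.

delta = min(11/2, (11/4)eps)

Suppose eps > 0. We want delta > 0 with 0 < |x + 9| < delta ⇒ |(5x + 12)/(x - 2) − 3| < eps.
Combining over a common denominator, (5x + 12)/(x - 2) − 3 = [(5x + 12)·(-11) − (-33)·(x - 2)] / [(-11)·(x - 2)] = -22(x + 9) / ((-11)(x - 2)).
So |(5x + 12)/(x - 2) − 3| = 22|x + 9| / (11·|x − 2|).
Restrict delta ≤ 11/2. Then |x + 9| < 11/2 gives |x − 2| = |(x + 9) + (-11)| ≥ 11 − 11/2 = 11/2.
Hence |(5x + 12)/(x - 2) − 3| < 22|x + 9|/(11·(11/2)) = (4/11)|x + 9|, which is < eps once |x + 9| < (11/4)eps.
Take delta = min(11/2, (11/4)eps). Then 0 < |x + 9| < delta forces both bounds, so |(5x + 12)/(x - 2) − 3| < eps.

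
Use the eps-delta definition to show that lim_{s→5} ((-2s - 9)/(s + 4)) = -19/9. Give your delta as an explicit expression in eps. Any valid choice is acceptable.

Let eps > 0 be given. We want delta > 0 with 0 < |s − 5| < delta ⇒ |(-2s - 9)/(s + 4) + 19/9| < eps.
Combining over a common denominator, (-2s - 9)/(s + 4) + 19/9 = [(-2s - 9)·9 − (-19)·(s + 4)] / [9·(s + 4)] = 1(s − 5) / (9(s + 4)).
So |(-2s - 9)/(s + 4) + 19/9| = |s − 5| / (9·|s + 4|).
Restrict delta ≤ 9/2. Then |s − 5| < 9/2 gives |s + 4| = |(s − 5) + 9| ≥ 9 − 9/2 = 9/2.
Hence |(-2s - 9)/(s + 4) + 19/9| < |s − 5|/(9·(9/2)) = (2/81)|s − 5|, which is < eps once |s − 5| < (81/2)eps.
Take delta = min(9/2, (81/2)eps). Then 0 < |s − 5| < delta forces both bounds, so |(-2s - 9)/(s + 4) + 19/9| < eps.

delta = min(9/2, (81/2)eps)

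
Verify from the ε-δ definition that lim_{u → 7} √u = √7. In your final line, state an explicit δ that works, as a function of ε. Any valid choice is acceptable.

Suppose ε > 0. We want δ > 0 such that 0 < |u − 7| < δ implies |√u − √7| < ε.
Multiplying by the conjugate, |√u − √7| = |u − 7|/(√u + √7).
Restrict δ ≤ 7 so that |u − 7| < 7 forces u > 0, and then √u + √7 > √7.
Hence |√u − √7| < |u − 7|/√7, which is < ε once |u − 7| < √7·ε.
Take δ = min(7, √7·ε). If 0 < |u − 7| < δ then u > 0 and |√u − √7| < |u − 7|/√7 < ε.

δ = min(7, √7·ε)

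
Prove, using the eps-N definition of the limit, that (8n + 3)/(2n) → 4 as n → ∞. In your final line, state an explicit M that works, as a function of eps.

Suppose eps > 0. For n ≥ 1, |(8n + 3)/(2n) − 4| = |6|/(2(2n)) = 6/(2(2n)).
Since 2n ≥ 2n for n ≥ 1, this is ≤ 6/(2·2n) = (3/2)/n.
So |(8n + 3)/(2n) − 4| < eps whenever n > (3/2)/eps.
Take M = (3/2)/eps. If n > M then |(8n + 3)/(2n) − 4| ≤ (3/2)/n < eps.

M = (3/2)/eps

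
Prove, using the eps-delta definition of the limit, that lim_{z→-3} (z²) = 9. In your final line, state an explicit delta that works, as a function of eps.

delta = min(2, eps/8)

Suppose eps > 0. We seek delta > 0 with 0 < |z + 3| < delta ⇒ |z² − 9| < eps.
Factor: z² − 9 = (z + 3)(z - 3), so |z² − 9| = |z + 3|·|z - 3|.
Restrict delta ≤ 2. Then |z + 3| < 2 gives |z| < 5, so by the triangle inequality |z - 3| ≤ 5 + 3 = 8.
Hence |z² − 9| ≤ 8|z + 3|, which is < eps once |z + 3| < eps/8.
Take delta = min(2, eps/8). If 0 < |z + 3| < delta then both bounds hold and |z² − 9| ≤ 8|z + 3| < 8·(eps/8) = eps.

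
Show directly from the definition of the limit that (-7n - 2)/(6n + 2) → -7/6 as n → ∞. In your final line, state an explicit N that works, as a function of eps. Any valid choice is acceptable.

Let eps > 0 be given. For n ≥ 1, |(-7n - 2)/(6n + 2) + 7/6| = |2|/(6(6n + 2)) = 2/(6(6n + 2)).
Since 6n + 2 ≥ 6n for n ≥ 1, this is ≤ 2/(6·6n) = (1/18)/n.
So |(-7n - 2)/(6n + 2) + 7/6| < eps whenever n > (1/18)/eps.
Take N = (1/18)/eps. If n > N then |(-7n - 2)/(6n + 2) + 7/6| ≤ (1/18)/n < eps.

N = (1/18)/eps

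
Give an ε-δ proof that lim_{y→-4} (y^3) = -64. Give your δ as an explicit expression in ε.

Let ε > 0 be given. We seek δ > 0 with 0 < |y + 4| < δ ⇒ |y^3 + 64| < ε.
Factor: y^3 + 64 = (y + 4)(y^2 - 4y + 16), so |y^3 + 64| = |y + 4|·|y^2 - 4y + 16|.
Impose δ ≤ 1 so that |y| < 5; then |y^2 - 4y + 16| ≤ 61.
Hence |y^3 + 64| ≤ 61|y + 4|, which is < ε once |y + 4| < ε/61.
Take δ = min(1, ε/61). If 0 < |y + 4| < δ then both bounds hold and |y^3 + 64| ≤ 61|y + 4| < 61·(ε/61) = ε.

δ = min(1, ε/61)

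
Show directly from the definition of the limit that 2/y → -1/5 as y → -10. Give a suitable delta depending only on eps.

delta = min(5, 25eps)

Let eps > 0. We seek delta > 0 such that 0 < |y + 10| < delta implies |2/y + 1/5| < eps.
|2/y + 1/5| = 2·|-10 − y|/(10·|y|) = 2|y + 10|/(10|y|).
Restrict delta ≤ 5. Then |y + 10| < 5 gives |y| > 5, so 10|y| > 50.
Then |2/y + 1/5| < 2|y + 10|/50, which is < eps when |y + 10| < 25eps.
Take delta = min(5, 25eps). Then 0 < |y + 10| < delta gives both |y + 10| < 5 and |y + 10| < 25eps, so |2/y + 1/5| < eps.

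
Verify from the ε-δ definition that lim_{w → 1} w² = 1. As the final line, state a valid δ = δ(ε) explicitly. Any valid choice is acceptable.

Suppose ε > 0. We seek δ > 0 with 0 < |w − 1| < δ ⇒ |w² − 1| < ε.
Factor: w² − 1 = (w − 1)(w + 1), so |w² − 1| = |w − 1|·|w + 1|.
Restrict δ ≤ 1. Then |w − 1| < 1 gives |w| < 2, so by the triangle inequality |w + 1| ≤ 2 + 1 = 3.
Hence |w² − 1| ≤ 3|w − 1|, which is < ε once |w − 1| < ε/3.
Take δ = min(1, ε/3). If 0 < |w − 1| < δ then both bounds hold and |w² − 1| ≤ 3|w − 1| < 3·(ε/3) = ε.

δ = min(1, ε/3)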